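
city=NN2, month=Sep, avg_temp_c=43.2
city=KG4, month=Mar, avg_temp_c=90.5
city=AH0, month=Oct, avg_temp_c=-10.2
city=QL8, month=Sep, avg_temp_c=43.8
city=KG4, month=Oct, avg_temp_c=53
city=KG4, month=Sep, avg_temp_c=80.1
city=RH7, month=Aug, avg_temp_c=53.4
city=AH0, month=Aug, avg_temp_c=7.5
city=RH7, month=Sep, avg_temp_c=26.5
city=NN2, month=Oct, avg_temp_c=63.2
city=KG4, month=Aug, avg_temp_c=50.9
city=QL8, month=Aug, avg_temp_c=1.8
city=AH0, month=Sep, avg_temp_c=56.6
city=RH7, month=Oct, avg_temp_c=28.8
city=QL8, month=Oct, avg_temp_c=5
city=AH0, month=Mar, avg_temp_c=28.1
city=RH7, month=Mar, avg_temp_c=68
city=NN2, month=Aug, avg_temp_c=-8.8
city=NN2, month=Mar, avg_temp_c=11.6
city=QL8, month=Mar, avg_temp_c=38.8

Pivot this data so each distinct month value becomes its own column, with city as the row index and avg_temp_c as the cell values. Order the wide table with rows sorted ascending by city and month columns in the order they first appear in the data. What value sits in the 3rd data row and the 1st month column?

With rows sorted ascending by city, row 3 is city=NN2. month columns in first-appearance order: Sep, Mar, Oct, Aug; column 1 is Sep.
Long rows with city=NN2, month=Sep: avg_temp_c = 43.2.

43.2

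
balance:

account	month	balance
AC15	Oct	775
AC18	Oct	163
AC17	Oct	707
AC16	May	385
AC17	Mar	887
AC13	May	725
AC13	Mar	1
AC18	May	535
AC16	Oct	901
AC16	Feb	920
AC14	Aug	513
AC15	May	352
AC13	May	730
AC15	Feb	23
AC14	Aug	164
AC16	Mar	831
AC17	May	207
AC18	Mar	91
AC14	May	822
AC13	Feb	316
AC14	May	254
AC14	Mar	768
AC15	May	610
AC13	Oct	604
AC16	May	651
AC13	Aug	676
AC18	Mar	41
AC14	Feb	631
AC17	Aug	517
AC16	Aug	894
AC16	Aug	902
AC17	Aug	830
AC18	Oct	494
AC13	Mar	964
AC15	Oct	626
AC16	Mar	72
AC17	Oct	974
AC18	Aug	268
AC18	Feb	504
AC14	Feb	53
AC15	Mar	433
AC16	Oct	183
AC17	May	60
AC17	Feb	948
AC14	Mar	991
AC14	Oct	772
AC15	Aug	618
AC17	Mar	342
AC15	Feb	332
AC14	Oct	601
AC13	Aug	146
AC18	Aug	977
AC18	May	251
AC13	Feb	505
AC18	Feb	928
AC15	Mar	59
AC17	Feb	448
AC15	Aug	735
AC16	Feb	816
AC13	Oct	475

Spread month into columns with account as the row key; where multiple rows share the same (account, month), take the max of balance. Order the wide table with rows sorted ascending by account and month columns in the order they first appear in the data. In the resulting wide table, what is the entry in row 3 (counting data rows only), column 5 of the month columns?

With rows sorted ascending by account, row 3 is account=AC15. month columns in first-appearance order: Oct, May, Mar, Feb, Aug; column 5 is Aug.
Long rows with account=AC15, month=Aug: max(618, 735) = 735.

735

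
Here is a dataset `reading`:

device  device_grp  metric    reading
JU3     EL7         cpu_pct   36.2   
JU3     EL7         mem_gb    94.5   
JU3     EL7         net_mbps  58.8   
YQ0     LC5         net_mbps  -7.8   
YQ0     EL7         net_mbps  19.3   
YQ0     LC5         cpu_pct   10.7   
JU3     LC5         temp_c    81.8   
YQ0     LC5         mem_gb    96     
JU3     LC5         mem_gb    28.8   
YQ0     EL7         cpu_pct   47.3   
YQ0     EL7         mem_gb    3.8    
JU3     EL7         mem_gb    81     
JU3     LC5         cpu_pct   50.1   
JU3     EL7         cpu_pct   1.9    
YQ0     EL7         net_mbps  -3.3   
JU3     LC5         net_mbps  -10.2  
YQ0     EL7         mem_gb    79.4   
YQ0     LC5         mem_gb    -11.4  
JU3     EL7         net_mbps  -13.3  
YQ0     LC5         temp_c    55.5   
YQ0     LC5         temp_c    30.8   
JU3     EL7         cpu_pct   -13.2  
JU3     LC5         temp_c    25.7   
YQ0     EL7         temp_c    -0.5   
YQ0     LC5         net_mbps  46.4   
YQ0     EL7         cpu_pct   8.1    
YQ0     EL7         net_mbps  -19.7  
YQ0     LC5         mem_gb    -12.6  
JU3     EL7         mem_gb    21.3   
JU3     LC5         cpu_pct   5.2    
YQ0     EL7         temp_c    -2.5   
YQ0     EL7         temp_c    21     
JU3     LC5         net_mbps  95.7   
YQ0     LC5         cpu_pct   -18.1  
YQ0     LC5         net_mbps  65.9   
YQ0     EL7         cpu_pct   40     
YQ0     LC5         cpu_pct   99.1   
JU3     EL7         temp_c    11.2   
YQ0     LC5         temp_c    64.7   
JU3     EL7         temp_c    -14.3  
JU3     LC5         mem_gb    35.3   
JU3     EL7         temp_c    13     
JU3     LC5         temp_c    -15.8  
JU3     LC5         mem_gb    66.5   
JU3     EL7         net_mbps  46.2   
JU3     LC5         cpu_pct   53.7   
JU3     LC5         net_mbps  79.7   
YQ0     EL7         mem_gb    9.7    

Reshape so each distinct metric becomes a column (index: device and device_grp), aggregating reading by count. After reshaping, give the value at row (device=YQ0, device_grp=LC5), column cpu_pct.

Rows with device=YQ0, device_grp=LC5 and metric=cpu_pct: reading values are 10.7, -18.1, 99.1.
3 rows match — count = 3.

3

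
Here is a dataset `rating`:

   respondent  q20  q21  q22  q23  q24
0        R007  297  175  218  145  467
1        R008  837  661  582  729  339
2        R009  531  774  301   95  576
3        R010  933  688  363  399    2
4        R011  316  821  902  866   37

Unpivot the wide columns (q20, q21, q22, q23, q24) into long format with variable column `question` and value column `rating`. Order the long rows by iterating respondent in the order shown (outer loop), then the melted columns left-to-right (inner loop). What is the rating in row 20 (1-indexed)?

25 rows total (5 × 5). Row 20: index ⌊(20-1)/5⌋ = 3 into respondent → R010; (20-1) mod 5 = 4 into the melted columns → q24.
So row 20 is (R010, q24, 2); rating = 2.

2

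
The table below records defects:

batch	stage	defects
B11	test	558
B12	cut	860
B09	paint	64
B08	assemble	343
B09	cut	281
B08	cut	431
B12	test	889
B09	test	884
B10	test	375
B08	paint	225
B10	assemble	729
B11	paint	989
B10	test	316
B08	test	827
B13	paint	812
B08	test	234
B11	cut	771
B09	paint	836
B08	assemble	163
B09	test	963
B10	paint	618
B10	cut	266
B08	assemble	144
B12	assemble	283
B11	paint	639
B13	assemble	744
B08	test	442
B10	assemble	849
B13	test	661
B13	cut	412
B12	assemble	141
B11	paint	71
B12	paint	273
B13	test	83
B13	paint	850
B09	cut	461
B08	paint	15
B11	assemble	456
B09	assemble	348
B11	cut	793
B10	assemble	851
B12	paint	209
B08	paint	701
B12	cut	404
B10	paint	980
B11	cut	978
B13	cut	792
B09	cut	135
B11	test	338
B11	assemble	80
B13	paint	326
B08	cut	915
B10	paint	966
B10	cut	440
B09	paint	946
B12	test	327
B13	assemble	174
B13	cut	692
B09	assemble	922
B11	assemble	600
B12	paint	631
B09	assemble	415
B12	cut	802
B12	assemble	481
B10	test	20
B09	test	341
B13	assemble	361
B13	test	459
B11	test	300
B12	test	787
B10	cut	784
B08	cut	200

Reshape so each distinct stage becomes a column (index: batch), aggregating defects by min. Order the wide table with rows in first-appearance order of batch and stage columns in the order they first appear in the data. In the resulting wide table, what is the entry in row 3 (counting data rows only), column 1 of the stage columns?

With rows in first-appearance order of batch, row 3 is batch=B09. stage columns in first-appearance order: test, cut, paint, assemble; column 1 is test.
Long rows with batch=B09, stage=test: min(884, 963, 341) = 341.

341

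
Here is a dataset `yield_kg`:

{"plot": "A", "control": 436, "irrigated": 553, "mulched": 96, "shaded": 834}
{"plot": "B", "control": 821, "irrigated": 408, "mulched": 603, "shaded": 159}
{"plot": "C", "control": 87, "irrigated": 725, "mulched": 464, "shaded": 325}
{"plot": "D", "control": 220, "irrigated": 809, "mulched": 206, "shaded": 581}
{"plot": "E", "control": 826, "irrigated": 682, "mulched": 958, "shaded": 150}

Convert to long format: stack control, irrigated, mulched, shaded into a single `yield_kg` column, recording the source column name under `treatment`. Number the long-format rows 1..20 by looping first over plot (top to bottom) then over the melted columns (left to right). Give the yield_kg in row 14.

809

20 rows total (5 × 4). Row 14: index ⌊(14-1)/4⌋ = 3 into plot → D; (14-1) mod 4 = 1 into the melted columns → irrigated.
So row 14 is (D, irrigated, 809); yield_kg = 809.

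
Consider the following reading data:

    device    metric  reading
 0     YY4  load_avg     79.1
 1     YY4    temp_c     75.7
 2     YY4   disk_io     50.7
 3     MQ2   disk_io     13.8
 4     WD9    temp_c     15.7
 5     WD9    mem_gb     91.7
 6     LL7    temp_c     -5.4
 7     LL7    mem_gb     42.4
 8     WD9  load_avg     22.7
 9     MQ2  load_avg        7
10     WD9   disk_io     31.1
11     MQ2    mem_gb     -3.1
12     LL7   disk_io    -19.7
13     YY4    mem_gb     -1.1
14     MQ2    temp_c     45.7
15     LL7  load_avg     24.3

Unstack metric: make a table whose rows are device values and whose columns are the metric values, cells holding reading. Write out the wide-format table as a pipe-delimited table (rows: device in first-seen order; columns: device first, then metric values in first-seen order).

| device | load_avg | temp_c | disk_io | mem_gb |
| YY4 | 79.1 | 75.7 | 50.7 | -1.1 |
| MQ2 | 7 | 45.7 | 13.8 | -3.1 |
| WD9 | 22.7 | 15.7 | 31.1 | 91.7 |
| LL7 | 24.3 | -5.4 | -19.7 | 42.4 |

Columns: device plus the 4 distinct metric values (load_avg, temp_c, disk_io, mem_gb).
For example, row YY4 column load_avg takes reading=79.1 from the long row (YY4, load_avg).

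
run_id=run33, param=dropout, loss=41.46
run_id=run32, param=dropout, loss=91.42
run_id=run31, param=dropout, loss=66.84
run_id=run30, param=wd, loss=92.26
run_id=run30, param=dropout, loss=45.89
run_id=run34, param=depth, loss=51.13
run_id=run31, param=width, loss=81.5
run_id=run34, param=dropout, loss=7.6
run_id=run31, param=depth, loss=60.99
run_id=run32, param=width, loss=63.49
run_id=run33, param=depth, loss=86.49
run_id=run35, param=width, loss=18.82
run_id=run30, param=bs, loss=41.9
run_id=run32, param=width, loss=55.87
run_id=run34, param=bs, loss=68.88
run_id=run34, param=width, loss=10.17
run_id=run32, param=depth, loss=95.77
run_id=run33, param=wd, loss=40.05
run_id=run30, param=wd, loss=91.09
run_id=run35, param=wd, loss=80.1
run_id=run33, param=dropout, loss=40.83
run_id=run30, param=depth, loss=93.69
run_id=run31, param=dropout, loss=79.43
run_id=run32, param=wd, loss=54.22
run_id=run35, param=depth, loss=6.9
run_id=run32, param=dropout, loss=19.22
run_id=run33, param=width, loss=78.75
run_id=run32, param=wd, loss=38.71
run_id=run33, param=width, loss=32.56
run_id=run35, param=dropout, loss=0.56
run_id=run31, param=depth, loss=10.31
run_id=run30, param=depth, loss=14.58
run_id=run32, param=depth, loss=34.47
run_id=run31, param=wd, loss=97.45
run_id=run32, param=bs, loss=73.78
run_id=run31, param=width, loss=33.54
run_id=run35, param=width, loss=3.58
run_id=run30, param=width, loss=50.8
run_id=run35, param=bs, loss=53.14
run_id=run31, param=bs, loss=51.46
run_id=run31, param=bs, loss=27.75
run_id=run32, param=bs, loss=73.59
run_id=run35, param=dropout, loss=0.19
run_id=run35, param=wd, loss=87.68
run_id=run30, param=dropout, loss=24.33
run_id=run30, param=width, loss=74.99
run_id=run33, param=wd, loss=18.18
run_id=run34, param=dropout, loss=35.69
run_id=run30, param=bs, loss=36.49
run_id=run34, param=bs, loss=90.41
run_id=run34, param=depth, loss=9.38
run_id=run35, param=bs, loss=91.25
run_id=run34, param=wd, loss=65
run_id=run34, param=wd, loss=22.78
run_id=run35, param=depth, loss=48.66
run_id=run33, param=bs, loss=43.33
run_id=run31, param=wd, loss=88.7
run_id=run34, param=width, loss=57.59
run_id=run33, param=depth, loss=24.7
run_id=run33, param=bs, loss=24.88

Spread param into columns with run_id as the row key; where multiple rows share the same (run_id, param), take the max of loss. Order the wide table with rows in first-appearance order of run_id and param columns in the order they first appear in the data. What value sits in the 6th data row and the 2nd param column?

87.68

With rows in first-appearance order of run_id, row 6 is run_id=run35. param columns in first-appearance order: dropout, wd, depth, width, bs; column 2 is wd.
Long rows with run_id=run35, param=wd: max(80.1, 87.68) = 87.68.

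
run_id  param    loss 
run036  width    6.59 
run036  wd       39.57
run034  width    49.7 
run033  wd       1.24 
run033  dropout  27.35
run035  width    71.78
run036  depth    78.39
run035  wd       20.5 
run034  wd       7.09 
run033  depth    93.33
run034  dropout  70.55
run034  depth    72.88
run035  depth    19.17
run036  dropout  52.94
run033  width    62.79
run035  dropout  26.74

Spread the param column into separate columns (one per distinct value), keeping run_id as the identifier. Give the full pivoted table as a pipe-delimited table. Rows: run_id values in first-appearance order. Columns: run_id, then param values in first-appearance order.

| run_id | width | wd | dropout | depth |
| run036 | 6.59 | 39.57 | 52.94 | 78.39 |
| run034 | 49.7 | 7.09 | 70.55 | 72.88 |
| run033 | 62.79 | 1.24 | 27.35 | 93.33 |
| run035 | 71.78 | 20.5 | 26.74 | 19.17 |

Columns: run_id plus the 4 distinct param values (width, wd, dropout, depth).
For example, row run036 column width takes loss=6.59 from the long row (run036, width).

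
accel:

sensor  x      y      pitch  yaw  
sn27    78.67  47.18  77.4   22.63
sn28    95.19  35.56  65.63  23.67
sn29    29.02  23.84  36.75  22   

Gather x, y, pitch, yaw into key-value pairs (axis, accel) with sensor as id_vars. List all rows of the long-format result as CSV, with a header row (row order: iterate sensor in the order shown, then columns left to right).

sensor,axis,accel
sn27,x,78.67
sn27,y,47.18
sn27,pitch,77.4
sn27,yaw,22.63
sn28,x,95.19
sn28,y,35.56
sn28,pitch,65.63
sn28,yaw,23.67
sn29,x,29.02
sn29,y,23.84
sn29,pitch,36.75
sn29,yaw,22

Each (sensor, column) pair becomes one row: 3 × 4 = 12 rows.
For example, (sn27, x) → accel=78.67.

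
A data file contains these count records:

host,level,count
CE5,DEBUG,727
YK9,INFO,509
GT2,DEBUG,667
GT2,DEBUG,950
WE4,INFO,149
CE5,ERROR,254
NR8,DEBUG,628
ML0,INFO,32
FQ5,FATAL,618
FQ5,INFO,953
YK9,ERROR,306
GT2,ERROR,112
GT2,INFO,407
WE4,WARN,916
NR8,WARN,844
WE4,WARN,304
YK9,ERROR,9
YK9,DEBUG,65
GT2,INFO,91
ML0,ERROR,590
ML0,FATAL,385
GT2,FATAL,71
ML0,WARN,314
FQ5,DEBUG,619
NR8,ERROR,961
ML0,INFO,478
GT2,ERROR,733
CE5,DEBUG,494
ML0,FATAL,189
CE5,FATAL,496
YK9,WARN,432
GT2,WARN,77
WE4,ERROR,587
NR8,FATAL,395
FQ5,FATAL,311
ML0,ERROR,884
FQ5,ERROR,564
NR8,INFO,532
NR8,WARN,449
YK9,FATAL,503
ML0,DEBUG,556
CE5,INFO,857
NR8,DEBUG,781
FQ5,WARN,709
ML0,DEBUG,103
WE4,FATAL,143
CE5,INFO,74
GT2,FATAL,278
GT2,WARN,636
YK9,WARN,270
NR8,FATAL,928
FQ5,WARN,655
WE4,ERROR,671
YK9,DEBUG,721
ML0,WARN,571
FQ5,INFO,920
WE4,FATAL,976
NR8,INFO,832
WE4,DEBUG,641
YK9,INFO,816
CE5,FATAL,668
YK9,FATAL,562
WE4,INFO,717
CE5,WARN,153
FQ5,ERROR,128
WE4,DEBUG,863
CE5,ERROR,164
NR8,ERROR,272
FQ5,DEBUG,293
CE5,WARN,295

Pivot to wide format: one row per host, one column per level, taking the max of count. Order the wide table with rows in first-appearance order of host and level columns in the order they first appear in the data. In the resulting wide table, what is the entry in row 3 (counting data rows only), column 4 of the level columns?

With rows in first-appearance order of host, row 3 is host=GT2. level columns in first-appearance order: DEBUG, INFO, ERROR, FATAL, WARN; column 4 is FATAL.
Long rows with host=GT2, level=FATAL: max(71, 278) = 278.

278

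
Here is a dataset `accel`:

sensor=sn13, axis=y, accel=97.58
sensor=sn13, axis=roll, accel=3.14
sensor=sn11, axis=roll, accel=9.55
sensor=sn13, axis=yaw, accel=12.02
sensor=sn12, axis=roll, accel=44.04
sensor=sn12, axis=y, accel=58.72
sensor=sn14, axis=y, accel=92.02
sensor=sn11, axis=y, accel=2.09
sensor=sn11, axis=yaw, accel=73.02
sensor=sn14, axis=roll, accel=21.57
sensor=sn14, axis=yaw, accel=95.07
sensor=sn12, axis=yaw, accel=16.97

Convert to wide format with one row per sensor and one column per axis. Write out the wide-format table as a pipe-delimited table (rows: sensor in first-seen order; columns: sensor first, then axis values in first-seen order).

| sensor | y | roll | yaw |
| sn13 | 97.58 | 3.14 | 12.02 |
| sn11 | 2.09 | 9.55 | 73.02 |
| sn12 | 58.72 | 44.04 | 16.97 |
| sn14 | 92.02 | 21.57 | 95.07 |

Columns: sensor plus the 3 distinct axis values (y, roll, yaw).
For example, row sn13 column y takes accel=97.58 from the long row (sn13, y).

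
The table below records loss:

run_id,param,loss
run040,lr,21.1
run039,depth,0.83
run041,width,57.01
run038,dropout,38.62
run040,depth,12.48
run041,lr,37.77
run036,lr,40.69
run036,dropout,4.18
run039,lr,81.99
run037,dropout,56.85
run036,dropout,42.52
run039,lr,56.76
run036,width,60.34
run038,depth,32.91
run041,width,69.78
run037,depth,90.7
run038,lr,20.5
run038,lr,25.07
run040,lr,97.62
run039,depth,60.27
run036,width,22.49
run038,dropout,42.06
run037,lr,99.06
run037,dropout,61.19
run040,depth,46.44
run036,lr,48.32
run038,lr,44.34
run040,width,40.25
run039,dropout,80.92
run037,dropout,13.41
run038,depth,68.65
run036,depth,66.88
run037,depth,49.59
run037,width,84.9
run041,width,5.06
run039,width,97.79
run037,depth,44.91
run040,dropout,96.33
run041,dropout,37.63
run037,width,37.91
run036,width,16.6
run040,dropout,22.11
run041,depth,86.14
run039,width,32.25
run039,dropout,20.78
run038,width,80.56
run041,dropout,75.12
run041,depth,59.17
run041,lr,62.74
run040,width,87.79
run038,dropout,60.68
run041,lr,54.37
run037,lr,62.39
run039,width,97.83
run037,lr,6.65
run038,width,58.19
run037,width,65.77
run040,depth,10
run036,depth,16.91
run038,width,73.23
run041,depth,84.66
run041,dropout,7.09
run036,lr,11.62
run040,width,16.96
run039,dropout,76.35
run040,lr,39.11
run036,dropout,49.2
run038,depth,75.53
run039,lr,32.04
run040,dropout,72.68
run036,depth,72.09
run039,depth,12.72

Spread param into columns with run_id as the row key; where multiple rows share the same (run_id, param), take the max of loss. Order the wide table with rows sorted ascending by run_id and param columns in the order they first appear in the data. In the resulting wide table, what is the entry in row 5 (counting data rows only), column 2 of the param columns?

46.44

With rows sorted ascending by run_id, row 5 is run_id=run040. param columns in first-appearance order: lr, depth, width, dropout; column 2 is depth.
Long rows with run_id=run040, param=depth: max(12.48, 46.44, 10) = 46.44.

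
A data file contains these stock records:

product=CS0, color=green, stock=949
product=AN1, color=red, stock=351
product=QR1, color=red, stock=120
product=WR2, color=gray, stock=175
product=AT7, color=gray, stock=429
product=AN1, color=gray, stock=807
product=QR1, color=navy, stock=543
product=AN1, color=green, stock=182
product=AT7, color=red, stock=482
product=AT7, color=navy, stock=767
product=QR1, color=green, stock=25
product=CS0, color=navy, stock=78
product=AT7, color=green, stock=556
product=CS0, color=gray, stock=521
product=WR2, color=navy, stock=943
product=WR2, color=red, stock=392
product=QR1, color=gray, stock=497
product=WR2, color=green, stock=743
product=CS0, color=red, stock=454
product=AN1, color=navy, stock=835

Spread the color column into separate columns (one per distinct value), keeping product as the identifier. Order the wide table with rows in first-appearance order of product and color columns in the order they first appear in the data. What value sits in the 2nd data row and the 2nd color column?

With rows in first-appearance order of product, row 2 is product=AN1. color columns in first-appearance order: green, red, gray, navy; column 2 is red.
Long rows with product=AN1, color=red: stock = 351.

351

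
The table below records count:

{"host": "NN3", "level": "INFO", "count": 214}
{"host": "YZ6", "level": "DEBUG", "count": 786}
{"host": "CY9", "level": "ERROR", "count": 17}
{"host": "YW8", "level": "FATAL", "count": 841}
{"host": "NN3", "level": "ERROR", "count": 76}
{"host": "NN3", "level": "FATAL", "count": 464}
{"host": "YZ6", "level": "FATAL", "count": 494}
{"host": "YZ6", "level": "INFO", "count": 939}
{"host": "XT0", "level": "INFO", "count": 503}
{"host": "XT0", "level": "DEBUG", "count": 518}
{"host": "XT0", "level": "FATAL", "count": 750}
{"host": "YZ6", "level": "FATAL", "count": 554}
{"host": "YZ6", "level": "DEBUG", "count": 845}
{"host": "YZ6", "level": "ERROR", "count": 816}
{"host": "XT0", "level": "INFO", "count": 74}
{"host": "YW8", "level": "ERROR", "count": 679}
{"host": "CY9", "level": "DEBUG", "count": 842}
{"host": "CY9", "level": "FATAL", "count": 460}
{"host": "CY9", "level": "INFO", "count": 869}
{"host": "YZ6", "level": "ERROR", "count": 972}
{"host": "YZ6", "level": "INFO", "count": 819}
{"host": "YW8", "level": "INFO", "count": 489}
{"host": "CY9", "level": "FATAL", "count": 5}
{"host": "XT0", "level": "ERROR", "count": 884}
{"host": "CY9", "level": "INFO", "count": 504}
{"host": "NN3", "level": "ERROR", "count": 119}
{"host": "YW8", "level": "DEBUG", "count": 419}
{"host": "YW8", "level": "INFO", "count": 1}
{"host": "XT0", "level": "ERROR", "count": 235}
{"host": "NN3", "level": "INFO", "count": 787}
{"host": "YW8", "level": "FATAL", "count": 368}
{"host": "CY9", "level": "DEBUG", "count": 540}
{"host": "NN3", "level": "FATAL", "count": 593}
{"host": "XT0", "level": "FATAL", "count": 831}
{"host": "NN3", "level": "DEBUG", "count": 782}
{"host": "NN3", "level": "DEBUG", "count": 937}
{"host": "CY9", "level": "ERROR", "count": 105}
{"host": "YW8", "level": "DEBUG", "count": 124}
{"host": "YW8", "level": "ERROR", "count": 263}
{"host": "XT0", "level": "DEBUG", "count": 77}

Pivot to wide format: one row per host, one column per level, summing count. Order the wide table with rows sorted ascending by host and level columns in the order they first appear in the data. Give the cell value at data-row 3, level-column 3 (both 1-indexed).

With rows sorted ascending by host, row 3 is host=XT0. level columns in first-appearance order: INFO, DEBUG, ERROR, FATAL; column 3 is ERROR.
Long rows with host=XT0, level=ERROR: 884 + 235 = 1119.

1119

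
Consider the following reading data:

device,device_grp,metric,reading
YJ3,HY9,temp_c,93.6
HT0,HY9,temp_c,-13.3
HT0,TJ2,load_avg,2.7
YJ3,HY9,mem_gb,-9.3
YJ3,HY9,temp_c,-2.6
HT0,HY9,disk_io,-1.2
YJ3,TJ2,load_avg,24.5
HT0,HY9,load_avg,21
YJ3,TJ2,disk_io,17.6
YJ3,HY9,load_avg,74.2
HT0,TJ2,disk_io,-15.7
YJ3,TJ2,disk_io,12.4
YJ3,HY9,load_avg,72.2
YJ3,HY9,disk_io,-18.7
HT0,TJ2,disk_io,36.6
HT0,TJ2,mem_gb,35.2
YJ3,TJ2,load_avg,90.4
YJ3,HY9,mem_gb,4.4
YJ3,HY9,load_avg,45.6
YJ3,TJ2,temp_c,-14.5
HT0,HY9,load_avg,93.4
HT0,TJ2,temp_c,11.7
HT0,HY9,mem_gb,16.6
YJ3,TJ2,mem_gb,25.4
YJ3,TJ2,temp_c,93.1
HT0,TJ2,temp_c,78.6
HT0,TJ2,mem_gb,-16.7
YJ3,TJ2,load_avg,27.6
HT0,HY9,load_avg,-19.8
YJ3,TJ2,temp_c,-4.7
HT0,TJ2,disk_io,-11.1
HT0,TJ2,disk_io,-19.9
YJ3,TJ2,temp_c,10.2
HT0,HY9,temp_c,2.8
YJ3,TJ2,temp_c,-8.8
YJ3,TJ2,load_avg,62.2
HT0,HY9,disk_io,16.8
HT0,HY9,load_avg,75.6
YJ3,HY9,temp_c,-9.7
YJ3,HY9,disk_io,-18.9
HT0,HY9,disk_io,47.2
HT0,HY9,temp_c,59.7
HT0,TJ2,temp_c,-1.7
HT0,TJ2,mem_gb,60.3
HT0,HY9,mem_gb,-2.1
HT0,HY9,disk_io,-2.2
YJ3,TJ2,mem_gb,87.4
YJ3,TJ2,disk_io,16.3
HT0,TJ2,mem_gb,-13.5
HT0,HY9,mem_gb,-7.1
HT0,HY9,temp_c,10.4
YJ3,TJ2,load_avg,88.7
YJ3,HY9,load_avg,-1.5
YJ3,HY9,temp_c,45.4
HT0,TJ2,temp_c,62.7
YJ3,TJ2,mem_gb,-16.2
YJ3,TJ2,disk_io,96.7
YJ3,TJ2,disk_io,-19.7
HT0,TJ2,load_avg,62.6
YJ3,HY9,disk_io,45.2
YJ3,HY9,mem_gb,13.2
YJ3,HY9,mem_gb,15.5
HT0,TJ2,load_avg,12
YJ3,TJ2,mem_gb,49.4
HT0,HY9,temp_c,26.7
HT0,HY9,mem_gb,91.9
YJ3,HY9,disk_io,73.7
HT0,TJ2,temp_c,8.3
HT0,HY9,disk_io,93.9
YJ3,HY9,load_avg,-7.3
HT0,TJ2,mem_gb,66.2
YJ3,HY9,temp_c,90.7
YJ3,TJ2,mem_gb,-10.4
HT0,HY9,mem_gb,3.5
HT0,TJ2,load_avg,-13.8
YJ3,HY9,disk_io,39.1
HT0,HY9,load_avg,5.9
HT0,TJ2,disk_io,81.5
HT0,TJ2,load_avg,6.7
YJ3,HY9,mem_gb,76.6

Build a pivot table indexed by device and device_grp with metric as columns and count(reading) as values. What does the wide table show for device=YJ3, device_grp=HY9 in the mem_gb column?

Rows with device=YJ3, device_grp=HY9 and metric=mem_gb: reading values are -9.3, 4.4, 13.2, 15.5, 76.6.
5 rows match — count = 5.

5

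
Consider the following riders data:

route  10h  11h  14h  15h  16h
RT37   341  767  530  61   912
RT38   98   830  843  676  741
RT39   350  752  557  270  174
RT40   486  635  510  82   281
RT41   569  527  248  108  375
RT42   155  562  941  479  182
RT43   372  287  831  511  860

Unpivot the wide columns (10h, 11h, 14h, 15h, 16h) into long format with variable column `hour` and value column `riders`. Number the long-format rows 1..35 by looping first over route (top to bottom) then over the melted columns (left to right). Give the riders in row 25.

375

35 rows total (7 × 5). Row 25: index ⌊(25-1)/5⌋ = 4 into route → RT41; (25-1) mod 5 = 4 into the melted columns → 16h.
So row 25 is (RT41, 16h, 375); riders = 375.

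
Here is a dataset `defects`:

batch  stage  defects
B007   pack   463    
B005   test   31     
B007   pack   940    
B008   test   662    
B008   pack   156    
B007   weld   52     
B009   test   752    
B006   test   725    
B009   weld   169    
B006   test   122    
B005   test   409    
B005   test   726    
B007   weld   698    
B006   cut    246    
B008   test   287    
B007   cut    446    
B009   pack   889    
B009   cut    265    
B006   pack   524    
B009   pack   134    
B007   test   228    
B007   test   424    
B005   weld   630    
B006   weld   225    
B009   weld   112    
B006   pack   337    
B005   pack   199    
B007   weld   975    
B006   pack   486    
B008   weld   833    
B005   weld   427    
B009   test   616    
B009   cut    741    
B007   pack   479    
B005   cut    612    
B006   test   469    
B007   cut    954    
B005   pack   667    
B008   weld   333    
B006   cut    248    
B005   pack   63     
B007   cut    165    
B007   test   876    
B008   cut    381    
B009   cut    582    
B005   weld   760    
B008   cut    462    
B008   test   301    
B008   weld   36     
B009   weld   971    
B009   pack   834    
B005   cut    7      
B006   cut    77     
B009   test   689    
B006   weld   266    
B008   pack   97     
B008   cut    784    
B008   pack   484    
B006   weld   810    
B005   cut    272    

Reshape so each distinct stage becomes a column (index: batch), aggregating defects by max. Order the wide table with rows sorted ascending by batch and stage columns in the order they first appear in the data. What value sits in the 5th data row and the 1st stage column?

889

With rows sorted ascending by batch, row 5 is batch=B009. stage columns in first-appearance order: pack, test, weld, cut; column 1 is pack.
Long rows with batch=B009, stage=pack: max(889, 134, 834) = 889.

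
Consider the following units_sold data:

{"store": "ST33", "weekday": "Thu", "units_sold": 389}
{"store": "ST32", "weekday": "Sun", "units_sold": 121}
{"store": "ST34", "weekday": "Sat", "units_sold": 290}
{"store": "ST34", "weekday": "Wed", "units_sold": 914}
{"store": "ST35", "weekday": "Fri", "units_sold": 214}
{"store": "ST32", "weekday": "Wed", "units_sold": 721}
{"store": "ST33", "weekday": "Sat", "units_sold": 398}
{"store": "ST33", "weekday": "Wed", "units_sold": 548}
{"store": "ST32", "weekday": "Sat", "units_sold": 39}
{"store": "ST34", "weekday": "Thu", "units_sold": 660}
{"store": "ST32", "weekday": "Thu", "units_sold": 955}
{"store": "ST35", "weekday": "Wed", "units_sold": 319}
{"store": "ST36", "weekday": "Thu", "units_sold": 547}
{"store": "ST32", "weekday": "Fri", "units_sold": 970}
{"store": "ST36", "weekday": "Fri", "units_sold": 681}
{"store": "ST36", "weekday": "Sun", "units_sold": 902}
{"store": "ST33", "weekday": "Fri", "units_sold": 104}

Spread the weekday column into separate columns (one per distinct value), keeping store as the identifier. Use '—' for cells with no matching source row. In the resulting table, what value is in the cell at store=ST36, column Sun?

902

The long row with store=ST36, weekday=Sun has units_sold=902.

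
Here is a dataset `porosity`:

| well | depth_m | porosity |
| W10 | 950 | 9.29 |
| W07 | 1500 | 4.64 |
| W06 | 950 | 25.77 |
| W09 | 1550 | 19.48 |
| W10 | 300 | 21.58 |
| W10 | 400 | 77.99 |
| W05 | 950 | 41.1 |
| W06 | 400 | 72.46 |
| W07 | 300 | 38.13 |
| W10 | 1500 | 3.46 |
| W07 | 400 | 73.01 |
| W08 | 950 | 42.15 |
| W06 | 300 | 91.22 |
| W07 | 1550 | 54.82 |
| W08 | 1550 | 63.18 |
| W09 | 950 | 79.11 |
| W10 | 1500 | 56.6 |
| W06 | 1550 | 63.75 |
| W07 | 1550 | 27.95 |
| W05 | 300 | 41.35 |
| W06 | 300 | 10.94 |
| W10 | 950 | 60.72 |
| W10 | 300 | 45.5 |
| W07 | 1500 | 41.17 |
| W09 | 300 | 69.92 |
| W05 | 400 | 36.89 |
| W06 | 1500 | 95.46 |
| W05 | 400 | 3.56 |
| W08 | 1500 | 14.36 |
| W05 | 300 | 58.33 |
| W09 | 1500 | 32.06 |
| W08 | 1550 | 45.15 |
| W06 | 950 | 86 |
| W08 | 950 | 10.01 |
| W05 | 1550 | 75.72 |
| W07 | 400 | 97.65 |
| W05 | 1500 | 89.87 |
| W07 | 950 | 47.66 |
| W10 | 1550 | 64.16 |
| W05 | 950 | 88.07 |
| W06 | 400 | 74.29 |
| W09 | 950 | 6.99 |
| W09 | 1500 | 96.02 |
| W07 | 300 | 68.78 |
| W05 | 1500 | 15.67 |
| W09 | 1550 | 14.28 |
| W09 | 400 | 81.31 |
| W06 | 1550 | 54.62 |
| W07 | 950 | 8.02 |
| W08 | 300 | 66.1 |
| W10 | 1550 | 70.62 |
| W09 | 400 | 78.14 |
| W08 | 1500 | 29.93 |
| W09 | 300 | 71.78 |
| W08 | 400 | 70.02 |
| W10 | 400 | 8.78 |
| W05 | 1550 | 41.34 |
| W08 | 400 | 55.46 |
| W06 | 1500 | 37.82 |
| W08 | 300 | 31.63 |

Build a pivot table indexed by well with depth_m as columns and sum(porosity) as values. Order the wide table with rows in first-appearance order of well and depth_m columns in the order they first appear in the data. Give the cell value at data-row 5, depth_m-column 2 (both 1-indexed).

105.54

With rows in first-appearance order of well, row 5 is well=W05. depth_m columns in first-appearance order: 950, 1500, 1550, 300, 400; column 2 is 1500.
Long rows with well=W05, depth_m=1500: 89.87 + 15.67 = 105.54.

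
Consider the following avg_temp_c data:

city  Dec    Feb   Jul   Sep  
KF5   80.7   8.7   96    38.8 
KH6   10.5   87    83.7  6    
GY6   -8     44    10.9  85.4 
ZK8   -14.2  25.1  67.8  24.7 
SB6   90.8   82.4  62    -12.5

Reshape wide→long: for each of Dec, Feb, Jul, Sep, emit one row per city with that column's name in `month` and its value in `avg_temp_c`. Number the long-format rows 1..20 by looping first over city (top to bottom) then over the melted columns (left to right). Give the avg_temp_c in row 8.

20 rows total (5 × 4). Row 8: index ⌊(8-1)/4⌋ = 1 into city → KH6; (8-1) mod 4 = 3 into the melted columns → Sep.
So row 8 is (KH6, Sep, 6); avg_temp_c = 6.

6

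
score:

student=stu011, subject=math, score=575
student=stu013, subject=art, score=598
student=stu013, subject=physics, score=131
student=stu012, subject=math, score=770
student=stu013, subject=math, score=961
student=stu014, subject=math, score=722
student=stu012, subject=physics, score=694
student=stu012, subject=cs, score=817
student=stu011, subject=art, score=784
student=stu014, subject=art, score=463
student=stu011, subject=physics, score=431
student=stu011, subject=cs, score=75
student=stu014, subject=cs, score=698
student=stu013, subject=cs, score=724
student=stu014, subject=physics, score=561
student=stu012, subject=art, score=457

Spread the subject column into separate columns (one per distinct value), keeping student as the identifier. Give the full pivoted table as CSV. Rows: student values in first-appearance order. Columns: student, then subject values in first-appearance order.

student,math,art,physics,cs
stu011,575,784,431,75
stu013,961,598,131,724
stu012,770,457,694,817
stu014,722,463,561,698

Columns: student plus the 4 distinct subject values (math, art, physics, cs).
For example, row stu011 column math takes score=575 from the long row (stu011, math).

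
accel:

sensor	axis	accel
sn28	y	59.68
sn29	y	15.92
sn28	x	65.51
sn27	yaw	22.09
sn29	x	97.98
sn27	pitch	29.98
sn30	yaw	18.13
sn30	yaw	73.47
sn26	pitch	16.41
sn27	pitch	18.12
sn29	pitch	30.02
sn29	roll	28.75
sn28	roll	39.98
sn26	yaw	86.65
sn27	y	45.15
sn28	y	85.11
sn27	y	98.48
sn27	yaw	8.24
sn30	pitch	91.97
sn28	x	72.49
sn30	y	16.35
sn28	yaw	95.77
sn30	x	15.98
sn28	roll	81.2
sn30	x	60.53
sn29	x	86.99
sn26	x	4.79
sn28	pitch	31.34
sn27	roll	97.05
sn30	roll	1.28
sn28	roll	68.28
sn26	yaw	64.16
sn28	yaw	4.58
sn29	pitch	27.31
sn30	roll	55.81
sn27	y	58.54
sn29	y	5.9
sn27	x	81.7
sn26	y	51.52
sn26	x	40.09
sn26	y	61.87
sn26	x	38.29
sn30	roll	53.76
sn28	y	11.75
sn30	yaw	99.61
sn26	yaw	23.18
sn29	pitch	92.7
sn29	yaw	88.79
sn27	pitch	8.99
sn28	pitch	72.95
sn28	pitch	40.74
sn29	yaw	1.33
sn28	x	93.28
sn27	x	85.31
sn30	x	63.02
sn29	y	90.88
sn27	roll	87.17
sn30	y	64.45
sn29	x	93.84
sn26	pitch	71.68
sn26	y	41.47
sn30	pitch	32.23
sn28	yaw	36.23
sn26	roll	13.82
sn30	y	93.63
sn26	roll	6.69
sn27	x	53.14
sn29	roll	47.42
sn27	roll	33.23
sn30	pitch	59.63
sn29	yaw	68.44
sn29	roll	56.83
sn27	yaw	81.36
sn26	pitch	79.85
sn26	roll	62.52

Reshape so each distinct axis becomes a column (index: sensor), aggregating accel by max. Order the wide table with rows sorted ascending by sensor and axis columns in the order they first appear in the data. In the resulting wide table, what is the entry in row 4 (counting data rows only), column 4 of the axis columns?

92.7

With rows sorted ascending by sensor, row 4 is sensor=sn29. axis columns in first-appearance order: y, x, yaw, pitch, roll; column 4 is pitch.
Long rows with sensor=sn29, axis=pitch: max(30.02, 27.31, 92.7) = 92.7.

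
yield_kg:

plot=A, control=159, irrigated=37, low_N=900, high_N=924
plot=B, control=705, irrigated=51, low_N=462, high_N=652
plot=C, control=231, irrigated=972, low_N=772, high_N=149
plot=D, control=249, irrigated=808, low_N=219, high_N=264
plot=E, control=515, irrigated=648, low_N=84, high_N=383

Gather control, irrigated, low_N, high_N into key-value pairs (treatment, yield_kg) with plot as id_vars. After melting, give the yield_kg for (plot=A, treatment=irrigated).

Unpivoting turns each (plot, wide-column) pair into one long row.
The wide cell at row A, column irrigated holds 37, so the long row (A, irrigated) has yield_kg=37.

37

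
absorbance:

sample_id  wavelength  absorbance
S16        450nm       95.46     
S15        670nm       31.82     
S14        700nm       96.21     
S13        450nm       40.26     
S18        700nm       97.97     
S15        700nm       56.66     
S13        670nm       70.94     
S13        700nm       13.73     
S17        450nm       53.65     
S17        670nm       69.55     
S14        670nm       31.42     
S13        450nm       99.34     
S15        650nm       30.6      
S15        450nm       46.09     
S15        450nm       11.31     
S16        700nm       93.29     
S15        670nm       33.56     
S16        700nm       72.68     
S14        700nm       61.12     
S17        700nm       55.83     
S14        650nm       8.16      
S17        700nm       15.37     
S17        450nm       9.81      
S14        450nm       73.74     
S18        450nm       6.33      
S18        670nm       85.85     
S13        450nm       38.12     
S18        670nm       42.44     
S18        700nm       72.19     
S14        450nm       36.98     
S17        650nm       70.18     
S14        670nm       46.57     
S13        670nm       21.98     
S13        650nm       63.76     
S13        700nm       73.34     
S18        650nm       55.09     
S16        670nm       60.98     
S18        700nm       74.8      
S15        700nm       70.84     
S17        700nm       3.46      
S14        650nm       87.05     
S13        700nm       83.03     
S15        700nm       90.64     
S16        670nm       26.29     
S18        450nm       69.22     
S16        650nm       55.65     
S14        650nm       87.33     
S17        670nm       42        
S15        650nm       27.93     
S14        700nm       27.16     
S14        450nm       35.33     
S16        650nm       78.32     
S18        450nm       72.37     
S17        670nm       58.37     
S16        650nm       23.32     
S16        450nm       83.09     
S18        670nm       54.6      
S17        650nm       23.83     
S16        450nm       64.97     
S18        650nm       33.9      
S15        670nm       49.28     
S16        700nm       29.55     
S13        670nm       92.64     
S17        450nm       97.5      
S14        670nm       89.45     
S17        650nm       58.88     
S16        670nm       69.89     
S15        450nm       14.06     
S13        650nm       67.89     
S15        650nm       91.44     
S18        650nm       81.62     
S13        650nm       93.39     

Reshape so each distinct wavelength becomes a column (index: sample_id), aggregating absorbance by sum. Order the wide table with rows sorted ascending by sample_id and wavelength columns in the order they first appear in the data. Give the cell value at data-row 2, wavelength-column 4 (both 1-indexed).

With rows sorted ascending by sample_id, row 2 is sample_id=S14. wavelength columns in first-appearance order: 450nm, 670nm, 700nm, 650nm; column 4 is 650nm.
Long rows with sample_id=S14, wavelength=650nm: 8.16 + 87.05 + 87.33 = 182.54.

182.54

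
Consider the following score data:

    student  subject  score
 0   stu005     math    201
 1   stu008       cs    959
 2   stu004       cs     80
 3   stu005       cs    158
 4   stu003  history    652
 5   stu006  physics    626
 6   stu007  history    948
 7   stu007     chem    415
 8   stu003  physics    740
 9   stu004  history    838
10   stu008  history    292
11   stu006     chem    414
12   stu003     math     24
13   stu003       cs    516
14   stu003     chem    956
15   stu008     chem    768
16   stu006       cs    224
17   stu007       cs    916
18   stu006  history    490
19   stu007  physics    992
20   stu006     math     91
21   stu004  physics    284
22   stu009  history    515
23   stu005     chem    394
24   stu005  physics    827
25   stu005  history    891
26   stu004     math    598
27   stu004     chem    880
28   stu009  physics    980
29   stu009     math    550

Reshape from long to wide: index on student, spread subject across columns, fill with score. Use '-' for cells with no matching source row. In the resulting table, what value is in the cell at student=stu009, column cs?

-

No long-format row has student=stu009 and subject=cs, so the cell is -.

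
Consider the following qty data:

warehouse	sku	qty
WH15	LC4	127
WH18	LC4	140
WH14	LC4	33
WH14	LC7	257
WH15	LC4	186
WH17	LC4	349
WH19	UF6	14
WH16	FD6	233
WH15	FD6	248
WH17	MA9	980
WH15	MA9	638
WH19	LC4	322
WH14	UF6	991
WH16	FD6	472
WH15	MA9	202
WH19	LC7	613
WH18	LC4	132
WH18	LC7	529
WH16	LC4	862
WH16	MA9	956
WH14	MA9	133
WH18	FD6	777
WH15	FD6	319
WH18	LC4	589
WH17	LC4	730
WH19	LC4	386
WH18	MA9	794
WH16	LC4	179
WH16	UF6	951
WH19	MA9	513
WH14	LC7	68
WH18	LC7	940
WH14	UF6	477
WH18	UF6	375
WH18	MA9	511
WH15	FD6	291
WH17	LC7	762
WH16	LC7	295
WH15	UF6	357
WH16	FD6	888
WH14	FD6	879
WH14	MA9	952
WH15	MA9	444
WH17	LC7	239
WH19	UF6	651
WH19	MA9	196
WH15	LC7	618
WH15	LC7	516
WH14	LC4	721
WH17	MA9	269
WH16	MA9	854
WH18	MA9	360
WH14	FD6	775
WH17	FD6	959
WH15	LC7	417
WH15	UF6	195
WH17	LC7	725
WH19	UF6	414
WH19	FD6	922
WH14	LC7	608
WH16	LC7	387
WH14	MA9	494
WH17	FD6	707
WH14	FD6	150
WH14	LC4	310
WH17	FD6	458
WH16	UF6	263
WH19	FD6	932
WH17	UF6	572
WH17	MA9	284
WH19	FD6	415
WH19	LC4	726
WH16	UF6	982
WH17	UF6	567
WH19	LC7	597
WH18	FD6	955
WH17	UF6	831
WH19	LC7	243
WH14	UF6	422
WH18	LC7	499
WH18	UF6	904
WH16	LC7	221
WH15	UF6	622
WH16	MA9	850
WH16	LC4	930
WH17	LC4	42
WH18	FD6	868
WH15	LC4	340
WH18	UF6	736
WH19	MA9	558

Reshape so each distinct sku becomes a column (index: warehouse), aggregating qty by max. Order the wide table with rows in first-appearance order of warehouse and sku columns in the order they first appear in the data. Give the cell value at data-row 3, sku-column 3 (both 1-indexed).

With rows in first-appearance order of warehouse, row 3 is warehouse=WH14. sku columns in first-appearance order: LC4, LC7, UF6, FD6, MA9; column 3 is UF6.
Long rows with warehouse=WH14, sku=UF6: max(991, 477, 422) = 991.

991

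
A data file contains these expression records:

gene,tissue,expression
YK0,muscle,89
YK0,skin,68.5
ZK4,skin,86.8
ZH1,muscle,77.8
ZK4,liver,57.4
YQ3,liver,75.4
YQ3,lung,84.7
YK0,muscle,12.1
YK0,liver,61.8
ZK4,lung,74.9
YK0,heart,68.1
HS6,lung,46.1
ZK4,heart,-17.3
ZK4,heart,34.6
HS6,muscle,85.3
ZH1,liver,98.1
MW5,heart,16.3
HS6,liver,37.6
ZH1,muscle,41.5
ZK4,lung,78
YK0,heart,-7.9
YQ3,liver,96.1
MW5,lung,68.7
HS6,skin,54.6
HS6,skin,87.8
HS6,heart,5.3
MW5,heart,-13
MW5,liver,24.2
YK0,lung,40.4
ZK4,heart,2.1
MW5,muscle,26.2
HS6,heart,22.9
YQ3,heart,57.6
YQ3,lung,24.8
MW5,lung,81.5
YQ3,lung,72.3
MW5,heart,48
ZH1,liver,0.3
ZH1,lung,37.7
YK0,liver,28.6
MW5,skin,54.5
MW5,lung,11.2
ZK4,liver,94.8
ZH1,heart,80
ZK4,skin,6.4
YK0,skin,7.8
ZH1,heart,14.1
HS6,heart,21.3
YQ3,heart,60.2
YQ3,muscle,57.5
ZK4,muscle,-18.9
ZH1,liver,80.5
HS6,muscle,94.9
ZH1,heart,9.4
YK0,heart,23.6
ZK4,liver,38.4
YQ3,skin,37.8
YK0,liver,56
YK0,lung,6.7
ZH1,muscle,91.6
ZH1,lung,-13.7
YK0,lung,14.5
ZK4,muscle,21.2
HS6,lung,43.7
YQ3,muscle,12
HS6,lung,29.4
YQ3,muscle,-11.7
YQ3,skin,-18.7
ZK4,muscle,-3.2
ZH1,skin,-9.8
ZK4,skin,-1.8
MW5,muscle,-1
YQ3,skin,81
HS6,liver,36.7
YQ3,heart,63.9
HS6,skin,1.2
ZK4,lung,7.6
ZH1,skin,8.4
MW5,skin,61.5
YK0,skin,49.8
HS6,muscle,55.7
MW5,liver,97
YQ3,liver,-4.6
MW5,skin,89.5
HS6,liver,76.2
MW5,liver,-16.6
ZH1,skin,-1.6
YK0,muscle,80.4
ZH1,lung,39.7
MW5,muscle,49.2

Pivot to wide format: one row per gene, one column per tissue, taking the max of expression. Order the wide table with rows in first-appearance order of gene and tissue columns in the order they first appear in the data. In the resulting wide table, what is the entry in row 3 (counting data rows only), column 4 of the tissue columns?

With rows in first-appearance order of gene, row 3 is gene=ZH1. tissue columns in first-appearance order: muscle, skin, liver, lung, heart; column 4 is lung.
Long rows with gene=ZH1, tissue=lung: max(37.7, -13.7, 39.7) = 39.7.

39.7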